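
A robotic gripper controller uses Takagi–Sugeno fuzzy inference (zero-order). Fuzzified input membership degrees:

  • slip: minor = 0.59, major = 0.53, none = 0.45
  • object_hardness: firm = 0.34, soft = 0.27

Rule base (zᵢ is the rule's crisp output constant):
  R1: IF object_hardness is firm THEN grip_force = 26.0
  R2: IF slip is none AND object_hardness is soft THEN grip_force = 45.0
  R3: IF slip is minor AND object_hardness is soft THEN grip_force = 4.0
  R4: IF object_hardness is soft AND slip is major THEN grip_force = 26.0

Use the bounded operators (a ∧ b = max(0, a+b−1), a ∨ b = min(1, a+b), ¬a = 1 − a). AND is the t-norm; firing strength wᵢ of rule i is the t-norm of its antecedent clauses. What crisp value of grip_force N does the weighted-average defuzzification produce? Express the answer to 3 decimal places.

R1 (z=26.0): firm=0.34 → w = 0.34
R2 (z=45.0): none=0.45, soft=0.27; AND[max(0, a+b−1)] → w = 0.00
R3 (z=4.0): minor=0.59, soft=0.27; AND[max(0, a+b−1)] → w = 0.00
R4 (z=26.0): soft=0.27, major=0.53; AND[max(0, a+b−1)] → w = 0.00
Weighted average = (0.34·26.0 + 0.00·45.0 + 0.00·4.0 + 0.00·26.0) / (0.34 + 0.00 + 0.00 + 0.00)
  = 8.8400 / 0.3400 = 26.000

26.000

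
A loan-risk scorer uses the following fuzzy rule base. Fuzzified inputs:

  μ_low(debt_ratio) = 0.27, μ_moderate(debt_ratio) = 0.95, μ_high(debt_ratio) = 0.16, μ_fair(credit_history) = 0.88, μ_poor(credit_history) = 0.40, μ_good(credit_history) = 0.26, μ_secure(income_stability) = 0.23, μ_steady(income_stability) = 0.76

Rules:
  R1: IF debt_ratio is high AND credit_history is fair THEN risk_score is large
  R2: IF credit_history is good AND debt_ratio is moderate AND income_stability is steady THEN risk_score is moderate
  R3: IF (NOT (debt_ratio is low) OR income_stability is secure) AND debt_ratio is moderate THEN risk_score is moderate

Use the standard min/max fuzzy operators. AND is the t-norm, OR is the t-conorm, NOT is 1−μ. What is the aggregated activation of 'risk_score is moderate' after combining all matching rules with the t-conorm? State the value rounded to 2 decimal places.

0.73

R1: high=0.16, fair=0.88; AND[min(a, b)] → w = 0.16
R2: good=0.26, moderate=0.95, steady=0.76; AND[min(a, b)] → w = 0.26
R3: (¬low=1−0.27=0.73 OR secure=0.23) = 0.73; AND[min(a, b)] with moderate=0.95 → w = 0.73
Rules with consequent 'moderate': {R2, R3} → strengths 0.26, 0.73
Aggregate via t-conorm [max(a, b)]: 0.73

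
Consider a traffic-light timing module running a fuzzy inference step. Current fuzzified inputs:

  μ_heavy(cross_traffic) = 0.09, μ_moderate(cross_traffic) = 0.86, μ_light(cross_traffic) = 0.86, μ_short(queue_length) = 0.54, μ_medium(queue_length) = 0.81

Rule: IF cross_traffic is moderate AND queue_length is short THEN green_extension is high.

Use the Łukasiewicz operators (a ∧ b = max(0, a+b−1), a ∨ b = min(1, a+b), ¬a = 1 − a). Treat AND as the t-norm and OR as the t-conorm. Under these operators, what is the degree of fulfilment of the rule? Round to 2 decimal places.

0.40

firing strength: moderate=0.86, short=0.54; AND[max(0, a+b−1)] → w = 0.40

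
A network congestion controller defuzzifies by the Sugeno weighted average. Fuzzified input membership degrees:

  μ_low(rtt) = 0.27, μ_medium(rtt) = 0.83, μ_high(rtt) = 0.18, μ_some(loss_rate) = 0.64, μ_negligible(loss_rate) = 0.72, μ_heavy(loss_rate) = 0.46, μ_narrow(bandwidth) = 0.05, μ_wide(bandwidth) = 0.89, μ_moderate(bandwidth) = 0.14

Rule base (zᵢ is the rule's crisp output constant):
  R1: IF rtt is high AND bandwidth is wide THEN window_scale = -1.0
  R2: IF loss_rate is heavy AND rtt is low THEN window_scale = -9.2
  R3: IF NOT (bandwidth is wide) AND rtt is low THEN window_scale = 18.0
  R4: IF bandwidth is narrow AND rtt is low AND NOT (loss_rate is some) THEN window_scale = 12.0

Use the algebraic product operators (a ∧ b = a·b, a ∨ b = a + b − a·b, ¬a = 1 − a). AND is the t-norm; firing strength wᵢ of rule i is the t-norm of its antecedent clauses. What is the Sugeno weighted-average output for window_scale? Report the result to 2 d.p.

-2.23

R1 (z=-1.0): high=0.18, wide=0.89; AND[a·b] → w = 0.1602
R2 (z=-9.2): heavy=0.46, low=0.27; AND[a·b] → w = 0.1242
R3 (z=18.0): ¬wide=1−0.89=0.11, low=0.27; AND[a·b] → w = 0.0297
R4 (z=12.0): narrow=0.05, low=0.27, ¬some=1−0.64=0.36; AND[a·b] → w = 0.0049
Weighted average = (0.1602·-1.0 + 0.1242·-9.2 + 0.0297·18.0 + 0.0049·12.0) / (0.1602 + 0.1242 + 0.0297 + 0.0049)
  = -0.7099 / 0.3190 = -2.23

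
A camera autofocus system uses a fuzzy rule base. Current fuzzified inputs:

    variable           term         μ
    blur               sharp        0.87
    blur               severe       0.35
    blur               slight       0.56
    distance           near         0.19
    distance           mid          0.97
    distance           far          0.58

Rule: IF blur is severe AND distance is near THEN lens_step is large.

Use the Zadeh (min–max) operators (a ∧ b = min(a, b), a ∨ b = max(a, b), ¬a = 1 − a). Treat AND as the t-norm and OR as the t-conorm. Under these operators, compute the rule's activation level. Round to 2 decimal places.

firing strength: severe=0.35, near=0.19; AND[min(a, b)] → w = 0.19

0.19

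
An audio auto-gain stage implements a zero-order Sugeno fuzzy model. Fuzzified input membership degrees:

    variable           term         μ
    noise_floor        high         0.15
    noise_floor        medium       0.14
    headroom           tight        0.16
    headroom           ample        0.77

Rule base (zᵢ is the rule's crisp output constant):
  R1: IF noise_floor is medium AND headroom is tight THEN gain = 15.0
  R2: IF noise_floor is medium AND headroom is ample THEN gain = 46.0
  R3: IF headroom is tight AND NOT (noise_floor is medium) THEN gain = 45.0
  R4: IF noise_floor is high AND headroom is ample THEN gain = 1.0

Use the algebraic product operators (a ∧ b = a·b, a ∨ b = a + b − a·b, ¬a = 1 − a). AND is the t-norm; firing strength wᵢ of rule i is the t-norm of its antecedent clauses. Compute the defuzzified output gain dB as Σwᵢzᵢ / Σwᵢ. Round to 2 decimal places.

30.27

R1 (z=15.0): medium=0.14, tight=0.16; AND[a·b] → w = 0.0224
R2 (z=46.0): medium=0.14, ample=0.77; AND[a·b] → w = 0.1078
R3 (z=45.0): tight=0.16, ¬medium=1−0.14=0.86; AND[a·b] → w = 0.1376
R4 (z=1.0): high=0.15, ample=0.77; AND[a·b] → w = 0.1155
Weighted average = (0.0224·15.0 + 0.1078·46.0 + 0.1376·45.0 + 0.1155·1.0) / (0.0224 + 0.1078 + 0.1376 + 0.1155)
  = 11.6023 / 0.3833 = 30.27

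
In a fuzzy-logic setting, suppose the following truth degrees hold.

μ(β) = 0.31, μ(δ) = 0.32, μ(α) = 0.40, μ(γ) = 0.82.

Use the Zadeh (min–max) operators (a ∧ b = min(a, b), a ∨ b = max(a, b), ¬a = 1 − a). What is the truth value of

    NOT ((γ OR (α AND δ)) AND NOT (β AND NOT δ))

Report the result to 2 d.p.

0.31

α AND δ = min(a, b) on (0.40, 0.32) = 0.32
γ OR (α AND δ) = max(a, b) on (0.82, 0.32) = 0.82
NOT δ = 1 − 0.32 = 0.68
β AND NOT δ = min(a, b) on (0.31, 0.68) = 0.31
NOT (β AND NOT δ) = 1 − 0.31 = 0.69
(γ OR (α AND δ)) AND NOT (β AND NOT δ) = min(a, b) on (0.82, 0.69) = 0.69
NOT ((γ OR (α AND δ)) AND NOT (β AND NOT δ)) = 1 − 0.69 = 0.31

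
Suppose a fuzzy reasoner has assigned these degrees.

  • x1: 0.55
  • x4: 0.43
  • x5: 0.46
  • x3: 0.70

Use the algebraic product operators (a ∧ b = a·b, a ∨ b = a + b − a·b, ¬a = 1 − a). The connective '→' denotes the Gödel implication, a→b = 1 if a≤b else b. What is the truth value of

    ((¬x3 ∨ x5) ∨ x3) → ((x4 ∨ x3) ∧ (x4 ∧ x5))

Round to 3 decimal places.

0.164

¬x3 = 1 − 0.7000 = 0.3000
¬x3 ∨ x5 = a + b − a·b on (0.3000, 0.4600) = 0.6220
(¬x3 ∨ x5) ∨ x3 = a + b − a·b on (0.6220, 0.7000) = 0.8866
x4 ∨ x3 = a + b − a·b on (0.4300, 0.7000) = 0.8290
x4 ∧ x5 = a·b on (0.4300, 0.4600) = 0.1978
(x4 ∨ x3) ∧ (x4 ∧ x5) = a·b on (0.8290, 0.1978) = 0.1640
((¬x3 ∨ x5) ∨ x3) → ((x4 ∨ x3) ∧ (x4 ∧ x5))  [Gödel: 1 if a≤b else b] with a=0.8866, b=0.1640 → 0.1640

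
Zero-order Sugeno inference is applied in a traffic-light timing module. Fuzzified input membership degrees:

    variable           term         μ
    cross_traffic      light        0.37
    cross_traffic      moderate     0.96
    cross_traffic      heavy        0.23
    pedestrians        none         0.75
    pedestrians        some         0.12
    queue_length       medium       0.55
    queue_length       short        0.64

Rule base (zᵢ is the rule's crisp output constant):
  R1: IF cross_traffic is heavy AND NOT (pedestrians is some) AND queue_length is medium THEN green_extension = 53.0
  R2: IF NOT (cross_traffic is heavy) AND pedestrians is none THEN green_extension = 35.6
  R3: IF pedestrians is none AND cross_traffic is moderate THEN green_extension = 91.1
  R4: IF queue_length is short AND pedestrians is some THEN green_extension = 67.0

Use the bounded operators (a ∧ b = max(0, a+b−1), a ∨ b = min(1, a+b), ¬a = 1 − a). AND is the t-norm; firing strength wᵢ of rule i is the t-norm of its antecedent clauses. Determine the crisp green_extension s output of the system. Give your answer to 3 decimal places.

67.637

R1 (z=53.0): heavy=0.23, ¬some=1−0.12=0.88, medium=0.55; AND[max(0, a+b−1)] → w = 0.00
R2 (z=35.6): ¬heavy=1−0.23=0.77, none=0.75; AND[max(0, a+b−1)] → w = 0.52
R3 (z=91.1): none=0.75, moderate=0.96; AND[max(0, a+b−1)] → w = 0.71
R4 (z=67.0): short=0.64, some=0.12; AND[max(0, a+b−1)] → w = 0.00
Weighted average = (0.00·53.0 + 0.52·35.6 + 0.71·91.1 + 0.00·67.0) / (0.00 + 0.52 + 0.71 + 0.00)
  = 83.1930 / 1.2300 = 67.637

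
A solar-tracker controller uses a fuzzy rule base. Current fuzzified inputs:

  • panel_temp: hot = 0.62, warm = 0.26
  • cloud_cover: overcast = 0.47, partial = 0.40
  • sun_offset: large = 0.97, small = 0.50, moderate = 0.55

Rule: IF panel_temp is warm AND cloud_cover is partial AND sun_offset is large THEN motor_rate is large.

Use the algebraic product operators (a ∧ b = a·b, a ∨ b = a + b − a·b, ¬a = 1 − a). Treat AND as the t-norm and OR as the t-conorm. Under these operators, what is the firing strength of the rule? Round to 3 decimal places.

0.101

firing strength: warm=0.26, partial=0.40, large=0.97; AND[a·b] → w = 0.1009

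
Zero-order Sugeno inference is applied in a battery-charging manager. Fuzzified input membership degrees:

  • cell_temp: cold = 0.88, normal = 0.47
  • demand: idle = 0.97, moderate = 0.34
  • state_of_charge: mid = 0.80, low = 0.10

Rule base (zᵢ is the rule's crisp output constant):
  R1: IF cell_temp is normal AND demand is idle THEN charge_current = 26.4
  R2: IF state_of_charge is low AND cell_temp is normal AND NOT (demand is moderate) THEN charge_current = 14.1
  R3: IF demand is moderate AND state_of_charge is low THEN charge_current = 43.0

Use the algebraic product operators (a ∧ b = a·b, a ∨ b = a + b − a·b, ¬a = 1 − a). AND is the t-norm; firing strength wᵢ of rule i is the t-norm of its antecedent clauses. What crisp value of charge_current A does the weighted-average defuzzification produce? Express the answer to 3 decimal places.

26.751

R1 (z=26.4): normal=0.47, idle=0.97; AND[a·b] → w = 0.4559
R2 (z=14.1): low=0.10, normal=0.47, ¬moderate=1−0.34=0.66; AND[a·b] → w = 0.0310
R3 (z=43.0): moderate=0.34, low=0.10; AND[a·b] → w = 0.0340
Weighted average = (0.4559·26.4 + 0.0310·14.1 + 0.0340·43.0) / (0.4559 + 0.0310 + 0.0340)
  = 13.9351 / 0.5209 = 26.751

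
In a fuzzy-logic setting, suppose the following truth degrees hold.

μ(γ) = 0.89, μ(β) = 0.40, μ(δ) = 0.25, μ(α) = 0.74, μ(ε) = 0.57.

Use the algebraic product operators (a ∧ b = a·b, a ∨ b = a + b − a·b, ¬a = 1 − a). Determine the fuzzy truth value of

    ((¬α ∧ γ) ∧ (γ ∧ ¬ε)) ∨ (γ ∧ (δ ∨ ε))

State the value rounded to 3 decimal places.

0.638

¬α = 1 − 0.7400 = 0.2600
¬α ∧ γ = a·b on (0.2600, 0.8900) = 0.2314
¬ε = 1 − 0.5700 = 0.4300
γ ∧ ¬ε = a·b on (0.8900, 0.4300) = 0.3827
(¬α ∧ γ) ∧ (γ ∧ ¬ε) = a·b on (0.2314, 0.3827) = 0.0886
δ ∨ ε = a + b − a·b on (0.2500, 0.5700) = 0.6775
γ ∧ (δ ∨ ε) = a·b on (0.8900, 0.6775) = 0.6030
((¬α ∧ γ) ∧ (γ ∧ ¬ε)) ∨ (γ ∧ (δ ∨ ε)) = a + b − a·b on (0.0886, 0.6030) = 0.6381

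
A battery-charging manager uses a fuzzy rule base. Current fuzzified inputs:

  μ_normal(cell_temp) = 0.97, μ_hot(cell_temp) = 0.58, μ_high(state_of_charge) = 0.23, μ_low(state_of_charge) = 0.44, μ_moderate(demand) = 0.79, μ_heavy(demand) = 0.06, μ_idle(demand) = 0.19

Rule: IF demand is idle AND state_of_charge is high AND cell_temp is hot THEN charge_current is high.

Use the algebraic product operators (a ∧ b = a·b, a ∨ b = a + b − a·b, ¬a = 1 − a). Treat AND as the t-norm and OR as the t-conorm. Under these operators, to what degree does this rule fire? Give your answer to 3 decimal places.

0.025

firing strength: idle=0.19, high=0.23, hot=0.58; AND[a·b] → w = 0.0253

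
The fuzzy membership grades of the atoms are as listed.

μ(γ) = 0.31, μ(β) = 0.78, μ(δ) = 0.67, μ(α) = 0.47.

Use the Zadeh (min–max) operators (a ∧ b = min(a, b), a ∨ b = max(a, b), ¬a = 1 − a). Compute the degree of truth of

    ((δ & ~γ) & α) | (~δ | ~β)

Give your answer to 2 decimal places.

0.47

~γ = 1 − 0.31 = 0.69
δ & ~γ = min(a, b) on (0.67, 0.69) = 0.67
(δ & ~γ) & α = min(a, b) on (0.67, 0.47) = 0.47
~δ = 1 − 0.67 = 0.33
~β = 1 − 0.78 = 0.22
~δ | ~β = max(a, b) on (0.33, 0.22) = 0.33
((δ & ~γ) & α) | (~δ | ~β) = max(a, b) on (0.47, 0.33) = 0.47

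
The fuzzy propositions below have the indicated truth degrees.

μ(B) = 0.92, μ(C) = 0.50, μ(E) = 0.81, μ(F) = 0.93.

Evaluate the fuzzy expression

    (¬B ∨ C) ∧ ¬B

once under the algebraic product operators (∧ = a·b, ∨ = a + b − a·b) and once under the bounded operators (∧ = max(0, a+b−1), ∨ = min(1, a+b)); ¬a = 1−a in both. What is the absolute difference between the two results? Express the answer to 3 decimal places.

0.043

Under algebraic product:
  ¬B = 1 − 0.9200 = 0.0800
  ¬B ∨ C = a + b − a·b on (0.0800, 0.5000) = 0.5400
  ¬B = 1 − 0.9200 = 0.0800
  (¬B ∨ C) ∧ ¬B = a·b on (0.5400, 0.0800) = 0.0432
  → value = 0.0432
Under bounded:
  ¬B = 1 − 0.92 = 0.08
  ¬B ∨ C = min(1, a+b) on (0.08, 0.50) = 0.58
  ¬B = 1 − 0.92 = 0.08
  (¬B ∨ C) ∧ ¬B = max(0, a+b−1) on (0.58, 0.08) = 0.00
  → value = 0.0000
|0.0432 − 0.0000| = 0.043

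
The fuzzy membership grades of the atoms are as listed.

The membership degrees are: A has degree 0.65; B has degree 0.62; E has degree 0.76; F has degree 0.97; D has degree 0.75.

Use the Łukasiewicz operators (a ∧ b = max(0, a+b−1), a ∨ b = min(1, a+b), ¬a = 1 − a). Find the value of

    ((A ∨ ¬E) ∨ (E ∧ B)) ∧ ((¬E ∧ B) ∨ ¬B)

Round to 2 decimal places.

¬E = 1 − 0.76 = 0.24
A ∨ ¬E = min(1, a+b) on (0.65, 0.24) = 0.89
E ∧ B = max(0, a+b−1) on (0.76, 0.62) = 0.38
(A ∨ ¬E) ∨ (E ∧ B) = min(1, a+b) on (0.89, 0.38) = 1.00
¬E = 1 − 0.76 = 0.24
¬E ∧ B = max(0, a+b−1) on (0.24, 0.62) = 0.00
¬B = 1 − 0.62 = 0.38
(¬E ∧ B) ∨ ¬B = min(1, a+b) on (0.00, 0.38) = 0.38
((A ∨ ¬E) ∨ (E ∧ B)) ∧ ((¬E ∧ B) ∨ ¬B) = max(0, a+b−1) on (1.00, 0.38) = 0.38

0.38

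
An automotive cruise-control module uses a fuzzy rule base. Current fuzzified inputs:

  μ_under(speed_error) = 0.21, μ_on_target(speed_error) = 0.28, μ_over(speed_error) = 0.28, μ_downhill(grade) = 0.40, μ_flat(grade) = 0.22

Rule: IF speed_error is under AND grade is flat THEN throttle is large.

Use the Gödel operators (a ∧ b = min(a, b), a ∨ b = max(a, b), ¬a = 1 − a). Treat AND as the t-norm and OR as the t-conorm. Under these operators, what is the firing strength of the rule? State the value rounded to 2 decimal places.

0.21

firing strength: under=0.21, flat=0.22; AND[min(a, b)] → w = 0.21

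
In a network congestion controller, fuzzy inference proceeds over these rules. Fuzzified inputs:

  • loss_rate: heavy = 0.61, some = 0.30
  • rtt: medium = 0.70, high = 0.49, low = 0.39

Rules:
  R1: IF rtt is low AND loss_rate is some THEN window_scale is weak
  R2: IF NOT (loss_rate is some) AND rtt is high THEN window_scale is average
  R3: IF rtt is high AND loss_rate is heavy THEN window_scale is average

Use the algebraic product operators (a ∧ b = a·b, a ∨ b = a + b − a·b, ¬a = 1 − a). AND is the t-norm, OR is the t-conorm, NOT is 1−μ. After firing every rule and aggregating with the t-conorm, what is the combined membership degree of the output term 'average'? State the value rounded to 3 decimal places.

0.539

R1: low=0.39, some=0.30; AND[a·b] → w = 0.1170
R2: ¬some=1−0.30=0.70, high=0.49; AND[a·b] → w = 0.3430
R3: high=0.49, heavy=0.61; AND[a·b] → w = 0.2989
Rules with consequent 'average': {R2, R3} → strengths 0.3430, 0.2989
Aggregate via t-conorm [a + b − a·b]: 0.5394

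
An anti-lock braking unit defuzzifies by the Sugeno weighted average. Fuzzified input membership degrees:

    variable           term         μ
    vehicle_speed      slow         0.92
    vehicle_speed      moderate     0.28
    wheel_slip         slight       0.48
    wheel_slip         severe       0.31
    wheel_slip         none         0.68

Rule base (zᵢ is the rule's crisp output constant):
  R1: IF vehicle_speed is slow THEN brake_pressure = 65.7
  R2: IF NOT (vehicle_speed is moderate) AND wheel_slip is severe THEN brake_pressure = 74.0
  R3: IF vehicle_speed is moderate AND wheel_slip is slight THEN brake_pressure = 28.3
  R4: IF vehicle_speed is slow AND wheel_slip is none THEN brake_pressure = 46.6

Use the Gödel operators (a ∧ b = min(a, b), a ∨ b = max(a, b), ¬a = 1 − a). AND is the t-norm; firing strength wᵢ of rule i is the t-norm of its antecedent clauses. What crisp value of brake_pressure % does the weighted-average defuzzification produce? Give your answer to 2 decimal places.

56.16

R1 (z=65.7): slow=0.92 → w = 0.92
R2 (z=74.0): ¬moderate=1−0.28=0.72, severe=0.31; AND[min(a, b)] → w = 0.31
R3 (z=28.3): moderate=0.28, slight=0.48; AND[min(a, b)] → w = 0.28
R4 (z=46.6): slow=0.92, none=0.68; AND[min(a, b)] → w = 0.68
Weighted average = (0.92·65.7 + 0.31·74.0 + 0.28·28.3 + 0.68·46.6) / (0.92 + 0.31 + 0.28 + 0.68)
  = 122.9960 / 2.1900 = 56.16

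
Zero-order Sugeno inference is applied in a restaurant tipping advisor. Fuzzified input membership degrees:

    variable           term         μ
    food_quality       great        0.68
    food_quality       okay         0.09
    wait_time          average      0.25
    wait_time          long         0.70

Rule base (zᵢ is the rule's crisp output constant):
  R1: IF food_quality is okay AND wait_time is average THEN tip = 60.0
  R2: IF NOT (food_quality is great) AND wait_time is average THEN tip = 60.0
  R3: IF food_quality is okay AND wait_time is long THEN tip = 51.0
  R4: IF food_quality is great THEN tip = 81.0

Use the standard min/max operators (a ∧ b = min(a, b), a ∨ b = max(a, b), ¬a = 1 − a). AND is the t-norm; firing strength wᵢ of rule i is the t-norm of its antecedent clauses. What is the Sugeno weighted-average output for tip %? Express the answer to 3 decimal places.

72.135

R1 (z=60.0): okay=0.09, average=0.25; AND[min(a, b)] → w = 0.09
R2 (z=60.0): ¬great=1−0.68=0.32, average=0.25; AND[min(a, b)] → w = 0.25
R3 (z=51.0): okay=0.09, long=0.70; AND[min(a, b)] → w = 0.09
R4 (z=81.0): great=0.68 → w = 0.68
Weighted average = (0.09·60.0 + 0.25·60.0 + 0.09·51.0 + 0.68·81.0) / (0.09 + 0.25 + 0.09 + 0.68)
  = 80.0700 / 1.1100 = 72.135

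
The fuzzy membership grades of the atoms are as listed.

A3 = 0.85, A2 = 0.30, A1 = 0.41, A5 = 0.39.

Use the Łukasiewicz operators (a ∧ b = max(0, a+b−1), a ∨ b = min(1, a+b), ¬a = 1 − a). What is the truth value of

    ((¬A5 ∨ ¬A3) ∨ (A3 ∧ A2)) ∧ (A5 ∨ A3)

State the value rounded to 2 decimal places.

0.91

¬A5 = 1 − 0.39 = 0.61
¬A3 = 1 − 0.85 = 0.15
¬A5 ∨ ¬A3 = min(1, a+b) on (0.61, 0.15) = 0.76
A3 ∧ A2 = max(0, a+b−1) on (0.85, 0.30) = 0.15
(¬A5 ∨ ¬A3) ∨ (A3 ∧ A2) = min(1, a+b) on (0.76, 0.15) = 0.91
A5 ∨ A3 = min(1, a+b) on (0.39, 0.85) = 1.00
((¬A5 ∨ ¬A3) ∨ (A3 ∧ A2)) ∧ (A5 ∨ A3) = max(0, a+b−1) on (0.91, 1.00) = 0.91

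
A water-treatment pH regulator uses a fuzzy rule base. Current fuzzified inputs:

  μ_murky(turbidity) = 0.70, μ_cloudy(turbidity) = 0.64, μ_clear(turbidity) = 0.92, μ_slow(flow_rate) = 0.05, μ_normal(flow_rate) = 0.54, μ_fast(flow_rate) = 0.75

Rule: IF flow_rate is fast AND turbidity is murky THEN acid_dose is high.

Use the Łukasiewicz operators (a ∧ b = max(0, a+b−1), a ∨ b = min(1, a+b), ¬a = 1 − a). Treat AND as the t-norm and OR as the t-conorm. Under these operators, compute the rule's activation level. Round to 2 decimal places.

firing strength: fast=0.75, murky=0.70; AND[max(0, a+b−1)] → w = 0.45

0.45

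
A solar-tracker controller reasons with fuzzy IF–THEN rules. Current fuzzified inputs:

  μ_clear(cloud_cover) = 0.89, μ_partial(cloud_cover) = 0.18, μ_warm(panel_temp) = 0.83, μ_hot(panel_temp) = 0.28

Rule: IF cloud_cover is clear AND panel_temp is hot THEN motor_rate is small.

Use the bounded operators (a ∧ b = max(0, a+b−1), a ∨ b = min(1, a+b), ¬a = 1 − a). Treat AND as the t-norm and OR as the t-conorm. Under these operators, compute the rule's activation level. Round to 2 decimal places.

0.17

firing strength: clear=0.89, hot=0.28; AND[max(0, a+b−1)] → w = 0.17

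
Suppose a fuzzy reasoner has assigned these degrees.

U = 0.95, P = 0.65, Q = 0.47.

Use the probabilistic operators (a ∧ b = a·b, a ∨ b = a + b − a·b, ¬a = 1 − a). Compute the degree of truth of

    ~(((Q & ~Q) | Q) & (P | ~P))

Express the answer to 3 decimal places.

0.535

~Q = 1 − 0.4700 = 0.5300
Q & ~Q = a·b on (0.4700, 0.5300) = 0.2491
(Q & ~Q) | Q = a + b − a·b on (0.2491, 0.4700) = 0.6020
~P = 1 − 0.6500 = 0.3500
P | ~P = a + b − a·b on (0.6500, 0.3500) = 0.7725
((Q & ~Q) | Q) & (P | ~P) = a·b on (0.6020, 0.7725) = 0.4651
~(((Q & ~Q) | Q) & (P | ~P)) = 1 − 0.4651 = 0.5349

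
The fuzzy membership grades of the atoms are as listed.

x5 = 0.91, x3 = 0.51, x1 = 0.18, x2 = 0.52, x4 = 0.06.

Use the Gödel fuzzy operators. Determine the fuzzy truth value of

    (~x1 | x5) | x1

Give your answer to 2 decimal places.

0.91

~x1 = 1 − 0.18 = 0.82
~x1 | x5 = max(a, b) on (0.82, 0.91) = 0.91
(~x1 | x5) | x1 = max(a, b) on (0.91, 0.18) = 0.91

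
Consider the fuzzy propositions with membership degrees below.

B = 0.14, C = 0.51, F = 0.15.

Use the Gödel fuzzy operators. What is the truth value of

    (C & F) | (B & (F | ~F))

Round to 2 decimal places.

0.15

C & F = min(a, b) on (0.51, 0.15) = 0.15
~F = 1 − 0.15 = 0.85
F | ~F = max(a, b) on (0.15, 0.85) = 0.85
B & (F | ~F) = min(a, b) on (0.14, 0.85) = 0.14
(C & F) | (B & (F | ~F)) = max(a, b) on (0.15, 0.14) = 0.15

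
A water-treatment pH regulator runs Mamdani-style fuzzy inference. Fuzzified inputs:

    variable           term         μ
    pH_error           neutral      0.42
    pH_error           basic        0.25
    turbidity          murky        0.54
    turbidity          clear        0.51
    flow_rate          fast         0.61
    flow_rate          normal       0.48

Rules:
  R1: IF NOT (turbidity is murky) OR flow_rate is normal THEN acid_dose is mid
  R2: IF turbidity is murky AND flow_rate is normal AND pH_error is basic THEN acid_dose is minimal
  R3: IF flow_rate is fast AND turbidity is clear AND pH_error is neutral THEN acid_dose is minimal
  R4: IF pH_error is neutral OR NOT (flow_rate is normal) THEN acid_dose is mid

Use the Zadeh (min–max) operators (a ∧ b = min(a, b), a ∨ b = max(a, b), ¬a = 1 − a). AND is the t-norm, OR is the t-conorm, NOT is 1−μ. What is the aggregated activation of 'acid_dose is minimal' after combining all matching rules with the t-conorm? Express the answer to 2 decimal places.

R1: ¬murky=1−0.54=0.46, normal=0.48; OR[max(a, b)] → w = 0.48
R2: murky=0.54, normal=0.48, basic=0.25; AND[min(a, b)] → w = 0.25
R3: fast=0.61, clear=0.51, neutral=0.42; AND[min(a, b)] → w = 0.42
R4: neutral=0.42, ¬normal=1−0.48=0.52; OR[max(a, b)] → w = 0.52
Rules with consequent 'minimal': {R2, R3} → strengths 0.25, 0.42
Aggregate via t-conorm [max(a, b)]: 0.42

0.42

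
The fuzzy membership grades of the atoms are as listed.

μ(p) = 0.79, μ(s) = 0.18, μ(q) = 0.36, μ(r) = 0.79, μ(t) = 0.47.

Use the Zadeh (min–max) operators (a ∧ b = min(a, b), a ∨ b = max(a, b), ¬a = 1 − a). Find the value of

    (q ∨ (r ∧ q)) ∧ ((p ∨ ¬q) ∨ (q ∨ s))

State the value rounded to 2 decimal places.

0.36

r ∧ q = min(a, b) on (0.79, 0.36) = 0.36
q ∨ (r ∧ q) = max(a, b) on (0.36, 0.36) = 0.36
¬q = 1 − 0.36 = 0.64
p ∨ ¬q = max(a, b) on (0.79, 0.64) = 0.79
q ∨ s = max(a, b) on (0.36, 0.18) = 0.36
(p ∨ ¬q) ∨ (q ∨ s) = max(a, b) on (0.79, 0.36) = 0.79
(q ∨ (r ∧ q)) ∧ ((p ∨ ¬q) ∨ (q ∨ s)) = min(a, b) on (0.36, 0.79) = 0.36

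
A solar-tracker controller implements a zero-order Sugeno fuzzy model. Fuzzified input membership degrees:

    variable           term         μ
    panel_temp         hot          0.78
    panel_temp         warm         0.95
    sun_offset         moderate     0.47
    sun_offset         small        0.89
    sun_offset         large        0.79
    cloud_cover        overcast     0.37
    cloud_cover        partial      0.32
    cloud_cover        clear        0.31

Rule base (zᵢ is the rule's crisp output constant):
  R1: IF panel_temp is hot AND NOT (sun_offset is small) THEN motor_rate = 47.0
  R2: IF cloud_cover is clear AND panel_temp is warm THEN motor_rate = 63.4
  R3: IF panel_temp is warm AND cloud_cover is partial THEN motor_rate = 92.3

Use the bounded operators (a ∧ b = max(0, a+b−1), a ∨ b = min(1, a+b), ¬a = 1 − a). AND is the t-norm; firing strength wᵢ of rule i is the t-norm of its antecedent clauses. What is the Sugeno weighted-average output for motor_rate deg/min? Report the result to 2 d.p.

78.12

R1 (z=47.0): hot=0.78, ¬small=1−0.89=0.11; AND[max(0, a+b−1)] → w = 0.00
R2 (z=63.4): clear=0.31, warm=0.95; AND[max(0, a+b−1)] → w = 0.26
R3 (z=92.3): warm=0.95, partial=0.32; AND[max(0, a+b−1)] → w = 0.27
Weighted average = (0.00·47.0 + 0.26·63.4 + 0.27·92.3) / (0.00 + 0.26 + 0.27)
  = 41.4050 / 0.5300 = 78.12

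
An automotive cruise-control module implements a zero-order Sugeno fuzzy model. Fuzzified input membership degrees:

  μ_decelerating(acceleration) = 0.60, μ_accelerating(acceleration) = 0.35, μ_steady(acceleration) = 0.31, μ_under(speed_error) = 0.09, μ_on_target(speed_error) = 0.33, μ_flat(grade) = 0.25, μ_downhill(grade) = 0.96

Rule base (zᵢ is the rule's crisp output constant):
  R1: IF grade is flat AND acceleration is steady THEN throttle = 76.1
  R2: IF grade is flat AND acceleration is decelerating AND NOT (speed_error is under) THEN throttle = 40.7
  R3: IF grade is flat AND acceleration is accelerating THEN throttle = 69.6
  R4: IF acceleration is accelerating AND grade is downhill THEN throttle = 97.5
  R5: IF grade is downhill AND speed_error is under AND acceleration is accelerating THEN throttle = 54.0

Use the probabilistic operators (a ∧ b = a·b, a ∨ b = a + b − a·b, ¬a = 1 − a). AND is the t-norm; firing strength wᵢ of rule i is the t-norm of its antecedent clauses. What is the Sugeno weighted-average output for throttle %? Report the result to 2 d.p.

77.78

R1 (z=76.1): flat=0.25, steady=0.31; AND[a·b] → w = 0.0775
R2 (z=40.7): flat=0.25, decelerating=0.60, ¬under=1−0.09=0.91; AND[a·b] → w = 0.1365
R3 (z=69.6): flat=0.25, accelerating=0.35; AND[a·b] → w = 0.0875
R4 (z=97.5): accelerating=0.35, downhill=0.96; AND[a·b] → w = 0.3360
R5 (z=54.0): downhill=0.96, under=0.09, accelerating=0.35; AND[a·b] → w = 0.0302
Weighted average = (0.0775·76.1 + 0.1365·40.7 + 0.0875·69.6 + 0.3360·97.5 + 0.0302·54.0) / (0.0775 + 0.1365 + 0.0875 + 0.3360 + 0.0302)
  = 51.9363 / 0.6677 = 77.78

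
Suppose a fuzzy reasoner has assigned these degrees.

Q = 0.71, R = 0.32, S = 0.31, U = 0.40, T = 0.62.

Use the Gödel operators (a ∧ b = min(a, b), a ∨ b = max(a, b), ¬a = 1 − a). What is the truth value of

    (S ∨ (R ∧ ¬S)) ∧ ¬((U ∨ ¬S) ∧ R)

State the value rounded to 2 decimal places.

¬S = 1 − 0.31 = 0.69
R ∧ ¬S = min(a, b) on (0.32, 0.69) = 0.32
S ∨ (R ∧ ¬S) = max(a, b) on (0.31, 0.32) = 0.32
¬S = 1 − 0.31 = 0.69
U ∨ ¬S = max(a, b) on (0.40, 0.69) = 0.69
(U ∨ ¬S) ∧ R = min(a, b) on (0.69, 0.32) = 0.32
¬((U ∨ ¬S) ∧ R) = 1 − 0.32 = 0.68
(S ∨ (R ∧ ¬S)) ∧ ¬((U ∨ ¬S) ∧ R) = min(a, b) on (0.32, 0.68) = 0.32

0.32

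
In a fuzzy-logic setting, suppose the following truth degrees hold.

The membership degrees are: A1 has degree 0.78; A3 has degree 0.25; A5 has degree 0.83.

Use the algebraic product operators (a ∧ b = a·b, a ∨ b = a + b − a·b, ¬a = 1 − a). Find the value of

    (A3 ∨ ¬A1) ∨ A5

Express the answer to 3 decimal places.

0.901

¬A1 = 1 − 0.7800 = 0.2200
A3 ∨ ¬A1 = a + b − a·b on (0.2500, 0.2200) = 0.4150
(A3 ∨ ¬A1) ∨ A5 = a + b − a·b on (0.4150, 0.8300) = 0.9005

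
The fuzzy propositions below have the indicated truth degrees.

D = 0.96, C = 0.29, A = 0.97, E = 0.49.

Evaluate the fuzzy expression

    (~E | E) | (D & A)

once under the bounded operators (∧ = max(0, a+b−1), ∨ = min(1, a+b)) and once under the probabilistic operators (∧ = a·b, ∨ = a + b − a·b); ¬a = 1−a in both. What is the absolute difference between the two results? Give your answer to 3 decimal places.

0.017

Under bounded:
  ~E = 1 − 0.49 = 0.51
  ~E | E = min(1, a+b) on (0.51, 0.49) = 1.00
  D & A = max(0, a+b−1) on (0.96, 0.97) = 0.93
  (~E | E) | (D & A) = min(1, a+b) on (1.00, 0.93) = 1.00
  → value = 1.0000
Under probabilistic:
  ~E = 1 − 0.4900 = 0.5100
  ~E | E = a + b − a·b on (0.5100, 0.4900) = 0.7501
  D & A = a·b on (0.9600, 0.9700) = 0.9312
  (~E | E) | (D & A) = a + b − a·b on (0.7501, 0.9312) = 0.9828
  → value = 0.9828
|1.0000 − 0.9828| = 0.017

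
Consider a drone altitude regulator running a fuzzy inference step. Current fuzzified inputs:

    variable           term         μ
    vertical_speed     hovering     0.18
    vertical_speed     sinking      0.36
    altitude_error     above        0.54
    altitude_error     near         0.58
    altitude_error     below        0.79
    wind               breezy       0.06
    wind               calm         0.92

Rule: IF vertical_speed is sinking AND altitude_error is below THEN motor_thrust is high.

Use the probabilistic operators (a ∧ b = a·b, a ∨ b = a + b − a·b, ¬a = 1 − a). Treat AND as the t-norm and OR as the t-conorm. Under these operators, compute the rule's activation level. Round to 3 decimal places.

firing strength: sinking=0.36, below=0.79; AND[a·b] → w = 0.2844

0.284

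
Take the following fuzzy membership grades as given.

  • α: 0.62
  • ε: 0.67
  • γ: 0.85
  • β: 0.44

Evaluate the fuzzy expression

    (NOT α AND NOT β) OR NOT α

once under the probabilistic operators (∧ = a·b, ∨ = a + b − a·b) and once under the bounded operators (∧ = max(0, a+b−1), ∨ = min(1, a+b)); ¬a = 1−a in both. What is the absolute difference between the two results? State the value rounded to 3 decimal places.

0.132

Under probabilistic:
  NOT α = 1 − 0.6200 = 0.3800
  NOT β = 1 − 0.4400 = 0.5600
  NOT α AND NOT β = a·b on (0.3800, 0.5600) = 0.2128
  NOT α = 1 − 0.6200 = 0.3800
  (NOT α AND NOT β) OR NOT α = a + b − a·b on (0.2128, 0.3800) = 0.5119
  → value = 0.5119
Under bounded:
  NOT α = 1 − 0.62 = 0.38
  NOT β = 1 − 0.44 = 0.56
  NOT α AND NOT β = max(0, a+b−1) on (0.38, 0.56) = 0.00
  NOT α = 1 − 0.62 = 0.38
  (NOT α AND NOT β) OR NOT α = min(1, a+b) on (0.00, 0.38) = 0.38
  → value = 0.3800
|0.5119 − 0.3800| = 0.132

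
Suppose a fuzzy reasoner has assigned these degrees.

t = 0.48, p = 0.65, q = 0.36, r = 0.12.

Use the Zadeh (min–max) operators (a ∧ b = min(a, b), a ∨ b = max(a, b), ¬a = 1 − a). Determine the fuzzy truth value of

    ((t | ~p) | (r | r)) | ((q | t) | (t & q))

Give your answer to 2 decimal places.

~p = 1 − 0.65 = 0.35
t | ~p = max(a, b) on (0.48, 0.35) = 0.48
r | r = max(a, b) on (0.12, 0.12) = 0.12
(t | ~p) | (r | r) = max(a, b) on (0.48, 0.12) = 0.48
q | t = max(a, b) on (0.36, 0.48) = 0.48
t & q = min(a, b) on (0.48, 0.36) = 0.36
(q | t) | (t & q) = max(a, b) on (0.48, 0.36) = 0.48
((t | ~p) | (r | r)) | ((q | t) | (t & q)) = max(a, b) on (0.48, 0.48) = 0.48

0.48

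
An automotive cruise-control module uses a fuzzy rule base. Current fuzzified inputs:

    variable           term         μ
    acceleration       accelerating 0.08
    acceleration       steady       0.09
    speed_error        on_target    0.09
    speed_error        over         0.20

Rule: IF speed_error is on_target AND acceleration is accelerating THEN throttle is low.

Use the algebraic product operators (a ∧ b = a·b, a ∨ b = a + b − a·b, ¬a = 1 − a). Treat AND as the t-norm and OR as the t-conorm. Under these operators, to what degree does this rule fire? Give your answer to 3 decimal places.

firing strength: on_target=0.09, accelerating=0.08; AND[a·b] → w = 0.0072

0.007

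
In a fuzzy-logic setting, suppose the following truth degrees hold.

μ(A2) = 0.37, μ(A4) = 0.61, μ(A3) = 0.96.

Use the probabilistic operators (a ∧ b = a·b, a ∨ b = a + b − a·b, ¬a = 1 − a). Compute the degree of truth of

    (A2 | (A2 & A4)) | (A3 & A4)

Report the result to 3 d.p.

A2 & A4 = a·b on (0.3700, 0.6100) = 0.2257
A2 | (A2 & A4) = a + b − a·b on (0.3700, 0.2257) = 0.5122
A3 & A4 = a·b on (0.9600, 0.6100) = 0.5856
(A2 | (A2 & A4)) | (A3 & A4) = a + b − a·b on (0.5122, 0.5856) = 0.7979

0.798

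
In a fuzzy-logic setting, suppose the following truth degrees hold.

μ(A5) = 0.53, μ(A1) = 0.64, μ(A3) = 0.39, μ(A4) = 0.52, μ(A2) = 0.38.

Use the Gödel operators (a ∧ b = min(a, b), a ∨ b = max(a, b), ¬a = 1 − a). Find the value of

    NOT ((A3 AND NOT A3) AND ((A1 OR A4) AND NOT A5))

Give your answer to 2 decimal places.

NOT A3 = 1 − 0.39 = 0.61
A3 AND NOT A3 = min(a, b) on (0.39, 0.61) = 0.39
A1 OR A4 = max(a, b) on (0.64, 0.52) = 0.64
NOT A5 = 1 − 0.53 = 0.47
(A1 OR A4) AND NOT A5 = min(a, b) on (0.64, 0.47) = 0.47
(A3 AND NOT A3) AND ((A1 OR A4) AND NOT A5) = min(a, b) on (0.39, 0.47) = 0.39
NOT ((A3 AND NOT A3) AND ((A1 OR A4) AND NOT A5)) = 1 − 0.39 = 0.61

0.61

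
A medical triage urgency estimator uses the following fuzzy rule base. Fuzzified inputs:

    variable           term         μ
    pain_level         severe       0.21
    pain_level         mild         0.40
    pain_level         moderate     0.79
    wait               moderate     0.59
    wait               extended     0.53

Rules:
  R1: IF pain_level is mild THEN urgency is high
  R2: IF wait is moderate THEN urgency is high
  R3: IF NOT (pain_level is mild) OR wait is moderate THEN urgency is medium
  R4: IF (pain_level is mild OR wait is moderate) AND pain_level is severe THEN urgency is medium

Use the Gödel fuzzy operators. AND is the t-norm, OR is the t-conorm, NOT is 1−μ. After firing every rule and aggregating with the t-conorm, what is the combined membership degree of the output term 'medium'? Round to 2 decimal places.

0.60

R1: mild=0.40 → w = 0.40
R2: moderate=0.59 → w = 0.59
R3: ¬mild=1−0.40=0.60, moderate=0.59; OR[max(a, b)] → w = 0.60
R4: (mild=0.40 OR moderate=0.59) = 0.59; AND[min(a, b)] with severe=0.21 → w = 0.21
Rules with consequent 'medium': {R3, R4} → strengths 0.60, 0.21
Aggregate via t-conorm [max(a, b)]: 0.60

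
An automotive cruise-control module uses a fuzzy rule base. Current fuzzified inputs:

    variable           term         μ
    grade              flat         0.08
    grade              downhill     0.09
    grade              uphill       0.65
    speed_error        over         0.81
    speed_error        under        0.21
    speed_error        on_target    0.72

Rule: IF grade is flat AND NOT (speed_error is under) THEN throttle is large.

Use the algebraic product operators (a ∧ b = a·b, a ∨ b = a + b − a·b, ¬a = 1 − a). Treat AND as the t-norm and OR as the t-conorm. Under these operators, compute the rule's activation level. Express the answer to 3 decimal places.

firing strength: flat=0.08, ¬under=1−0.21=0.79; AND[a·b] → w = 0.0632

0.063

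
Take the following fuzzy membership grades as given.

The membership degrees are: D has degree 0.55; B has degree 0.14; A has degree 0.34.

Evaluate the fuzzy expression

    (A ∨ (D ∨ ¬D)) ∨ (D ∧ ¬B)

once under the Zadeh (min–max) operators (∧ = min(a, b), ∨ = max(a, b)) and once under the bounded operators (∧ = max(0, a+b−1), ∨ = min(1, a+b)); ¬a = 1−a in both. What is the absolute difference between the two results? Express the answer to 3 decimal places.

Under Zadeh (min–max):
  ¬D = 1 − 0.55 = 0.45
  D ∨ ¬D = max(a, b) on (0.55, 0.45) = 0.55
  A ∨ (D ∨ ¬D) = max(a, b) on (0.34, 0.55) = 0.55
  ¬B = 1 − 0.14 = 0.86
  D ∧ ¬B = min(a, b) on (0.55, 0.86) = 0.55
  (A ∨ (D ∨ ¬D)) ∨ (D ∧ ¬B) = max(a, b) on (0.55, 0.55) = 0.55
  → value = 0.5500
Under bounded:
  ¬D = 1 − 0.55 = 0.45
  D ∨ ¬D = min(1, a+b) on (0.55, 0.45) = 1.00
  A ∨ (D ∨ ¬D) = min(1, a+b) on (0.34, 1.00) = 1.00
  ¬B = 1 − 0.14 = 0.86
  D ∧ ¬B = max(0, a+b−1) on (0.55, 0.86) = 0.41
  (A ∨ (D ∨ ¬D)) ∨ (D ∧ ¬B) = min(1, a+b) on (1.00, 0.41) = 1.00
  → value = 1.0000
|0.5500 − 1.0000| = 0.450

0.450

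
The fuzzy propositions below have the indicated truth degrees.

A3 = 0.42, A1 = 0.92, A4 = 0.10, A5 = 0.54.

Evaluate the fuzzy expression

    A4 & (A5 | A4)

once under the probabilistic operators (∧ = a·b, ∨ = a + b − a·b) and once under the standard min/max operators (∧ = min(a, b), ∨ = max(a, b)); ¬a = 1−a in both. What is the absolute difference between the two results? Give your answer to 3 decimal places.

0.041

Under probabilistic:
  A5 | A4 = a + b − a·b on (0.5400, 0.1000) = 0.5860
  A4 & (A5 | A4) = a·b on (0.1000, 0.5860) = 0.0586
  → value = 0.0586
Under standard min/max:
  A5 | A4 = max(a, b) on (0.54, 0.10) = 0.54
  A4 & (A5 | A4) = min(a, b) on (0.10, 0.54) = 0.10
  → value = 0.1000
|0.0586 − 0.1000| = 0.041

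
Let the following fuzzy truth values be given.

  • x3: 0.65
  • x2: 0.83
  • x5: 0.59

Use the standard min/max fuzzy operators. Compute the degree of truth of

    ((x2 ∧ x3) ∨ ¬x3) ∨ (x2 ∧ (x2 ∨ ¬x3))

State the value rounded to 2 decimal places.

x2 ∧ x3 = min(a, b) on (0.83, 0.65) = 0.65
¬x3 = 1 − 0.65 = 0.35
(x2 ∧ x3) ∨ ¬x3 = max(a, b) on (0.65, 0.35) = 0.65
¬x3 = 1 − 0.65 = 0.35
x2 ∨ ¬x3 = max(a, b) on (0.83, 0.35) = 0.83
x2 ∧ (x2 ∨ ¬x3) = min(a, b) on (0.83, 0.83) = 0.83
((x2 ∧ x3) ∨ ¬x3) ∨ (x2 ∧ (x2 ∨ ¬x3)) = max(a, b) on (0.65, 0.83) = 0.83

0.83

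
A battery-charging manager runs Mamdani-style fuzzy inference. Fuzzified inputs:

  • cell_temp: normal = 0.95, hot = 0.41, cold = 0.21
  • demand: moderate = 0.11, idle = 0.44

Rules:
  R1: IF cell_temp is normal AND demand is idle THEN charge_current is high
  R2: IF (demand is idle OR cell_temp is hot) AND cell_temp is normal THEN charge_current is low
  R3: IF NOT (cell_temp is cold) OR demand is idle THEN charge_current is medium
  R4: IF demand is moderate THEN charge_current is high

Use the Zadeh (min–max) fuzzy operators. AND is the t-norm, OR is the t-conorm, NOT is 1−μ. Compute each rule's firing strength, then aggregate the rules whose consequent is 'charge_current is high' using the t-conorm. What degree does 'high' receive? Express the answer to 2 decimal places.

0.44

R1: normal=0.95, idle=0.44; AND[min(a, b)] → w = 0.44
R2: (idle=0.44 OR hot=0.41) = 0.44; AND[min(a, b)] with normal=0.95 → w = 0.44
R3: ¬cold=1−0.21=0.79, idle=0.44; OR[max(a, b)] → w = 0.79
R4: moderate=0.11 → w = 0.11
Rules with consequent 'high': {R1, R4} → strengths 0.44, 0.11
Aggregate via t-conorm [max(a, b)]: 0.44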